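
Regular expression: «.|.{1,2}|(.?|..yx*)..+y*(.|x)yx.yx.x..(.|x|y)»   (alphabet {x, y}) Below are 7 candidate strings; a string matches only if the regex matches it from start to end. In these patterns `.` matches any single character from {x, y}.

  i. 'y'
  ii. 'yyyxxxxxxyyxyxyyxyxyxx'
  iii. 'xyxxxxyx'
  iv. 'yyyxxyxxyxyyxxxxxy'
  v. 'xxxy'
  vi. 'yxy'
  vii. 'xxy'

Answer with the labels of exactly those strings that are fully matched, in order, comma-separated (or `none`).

i → match
ii → match
iii → no match
iv → match
v → no match
vi → no match
vii → no match

i, ii, iv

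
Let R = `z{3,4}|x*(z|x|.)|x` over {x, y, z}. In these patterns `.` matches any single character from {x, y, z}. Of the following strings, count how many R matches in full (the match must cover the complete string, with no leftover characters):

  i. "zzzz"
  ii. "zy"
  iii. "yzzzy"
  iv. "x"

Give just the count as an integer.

2

i → match
ii → no match
iii → no match
iv → match
Total matched: 2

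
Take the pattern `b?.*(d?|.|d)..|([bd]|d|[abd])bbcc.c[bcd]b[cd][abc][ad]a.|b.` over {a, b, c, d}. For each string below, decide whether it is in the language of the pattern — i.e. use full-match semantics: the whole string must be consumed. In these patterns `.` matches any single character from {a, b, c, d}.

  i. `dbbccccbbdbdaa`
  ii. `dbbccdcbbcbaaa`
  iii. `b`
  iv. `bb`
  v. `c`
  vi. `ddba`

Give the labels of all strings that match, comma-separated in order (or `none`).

i, ii, iv, vi

i → match
ii → match
iii → no match
iv → match
v → no match
vi → match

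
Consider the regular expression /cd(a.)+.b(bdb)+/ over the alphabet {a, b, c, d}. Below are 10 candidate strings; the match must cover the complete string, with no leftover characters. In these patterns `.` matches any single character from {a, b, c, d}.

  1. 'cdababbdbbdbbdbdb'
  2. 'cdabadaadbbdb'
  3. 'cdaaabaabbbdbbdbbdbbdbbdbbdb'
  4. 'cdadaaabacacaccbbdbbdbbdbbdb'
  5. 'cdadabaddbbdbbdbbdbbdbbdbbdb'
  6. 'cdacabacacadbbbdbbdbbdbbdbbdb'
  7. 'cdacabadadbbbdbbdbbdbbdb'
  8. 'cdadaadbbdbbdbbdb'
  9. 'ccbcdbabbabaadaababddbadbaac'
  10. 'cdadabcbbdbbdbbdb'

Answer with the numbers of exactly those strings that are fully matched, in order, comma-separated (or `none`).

1 → no match
2 → match
3 → match
4 → match
5 → match
6 → match
7 → match
8 → match
9 → no match — must start with 'cda'
10 → match

2, 3, 4, 5, 6, 7, 8, 10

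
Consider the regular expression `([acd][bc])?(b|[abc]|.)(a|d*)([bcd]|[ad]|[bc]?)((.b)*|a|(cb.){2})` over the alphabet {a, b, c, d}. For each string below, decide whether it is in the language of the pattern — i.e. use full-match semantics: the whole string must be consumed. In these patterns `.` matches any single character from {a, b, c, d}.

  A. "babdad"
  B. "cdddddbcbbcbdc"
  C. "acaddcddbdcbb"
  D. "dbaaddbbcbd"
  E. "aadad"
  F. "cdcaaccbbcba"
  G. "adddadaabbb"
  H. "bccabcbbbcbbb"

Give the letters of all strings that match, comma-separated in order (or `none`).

none

A → no match
B → no match
C → no match
D → no match
E → no match
F → no match
G → no match
H → no match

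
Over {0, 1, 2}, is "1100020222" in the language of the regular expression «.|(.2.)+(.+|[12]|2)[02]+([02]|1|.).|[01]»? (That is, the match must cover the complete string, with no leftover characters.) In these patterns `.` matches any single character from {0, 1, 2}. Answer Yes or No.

No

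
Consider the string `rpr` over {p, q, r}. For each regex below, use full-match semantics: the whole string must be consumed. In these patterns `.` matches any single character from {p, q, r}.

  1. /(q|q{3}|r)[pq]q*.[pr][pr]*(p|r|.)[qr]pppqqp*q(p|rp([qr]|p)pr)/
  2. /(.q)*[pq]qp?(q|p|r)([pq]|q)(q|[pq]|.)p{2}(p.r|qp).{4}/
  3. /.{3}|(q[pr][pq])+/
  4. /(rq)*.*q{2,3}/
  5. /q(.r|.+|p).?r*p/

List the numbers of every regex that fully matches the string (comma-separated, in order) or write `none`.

1 → no match
2 → no match
3 → match
4 → no match — must end with `q`
5 → no match — must start with `q`

3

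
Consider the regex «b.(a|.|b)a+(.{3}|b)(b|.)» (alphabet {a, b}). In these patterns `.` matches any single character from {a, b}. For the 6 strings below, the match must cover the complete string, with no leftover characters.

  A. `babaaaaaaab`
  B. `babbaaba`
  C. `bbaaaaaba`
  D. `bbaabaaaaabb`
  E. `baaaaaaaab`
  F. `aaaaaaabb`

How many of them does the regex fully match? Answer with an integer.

3

A → match
B → no match
C → match
D → no match
E → match
F → no match — must start with `b`
Total matched: 3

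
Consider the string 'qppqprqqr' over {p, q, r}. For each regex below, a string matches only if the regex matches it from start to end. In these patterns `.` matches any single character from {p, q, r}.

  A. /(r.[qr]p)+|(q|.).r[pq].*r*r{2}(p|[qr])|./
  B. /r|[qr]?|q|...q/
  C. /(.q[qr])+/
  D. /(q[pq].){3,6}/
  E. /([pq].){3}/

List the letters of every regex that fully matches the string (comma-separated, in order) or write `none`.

A → no match
B → no match
C → no match
D → match
E → no match

D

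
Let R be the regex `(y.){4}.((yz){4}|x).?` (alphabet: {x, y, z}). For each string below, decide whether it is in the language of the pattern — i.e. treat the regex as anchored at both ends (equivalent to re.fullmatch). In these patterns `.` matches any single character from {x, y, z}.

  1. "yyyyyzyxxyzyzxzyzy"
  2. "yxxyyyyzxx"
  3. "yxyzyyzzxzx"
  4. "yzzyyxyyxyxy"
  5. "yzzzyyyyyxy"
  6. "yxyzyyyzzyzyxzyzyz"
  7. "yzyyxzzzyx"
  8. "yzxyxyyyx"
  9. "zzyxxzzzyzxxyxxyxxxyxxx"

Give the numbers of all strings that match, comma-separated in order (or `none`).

1 → no match
2 → no match
3 → no match
4 → no match
5 → no match
6 → no match
7 → no match
8 → no match
9 → no match — must start with "y"

none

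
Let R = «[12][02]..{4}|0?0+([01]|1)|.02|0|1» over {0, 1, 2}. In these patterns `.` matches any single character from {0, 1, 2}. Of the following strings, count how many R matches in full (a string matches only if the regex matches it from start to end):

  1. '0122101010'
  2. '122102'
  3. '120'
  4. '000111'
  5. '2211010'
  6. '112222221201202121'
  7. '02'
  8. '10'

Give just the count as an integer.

1

1 → no match
2 → no match
3 → no match
4 → no match
5 → match
6 → no match
7 → no match
8 → no match
Total matched: 1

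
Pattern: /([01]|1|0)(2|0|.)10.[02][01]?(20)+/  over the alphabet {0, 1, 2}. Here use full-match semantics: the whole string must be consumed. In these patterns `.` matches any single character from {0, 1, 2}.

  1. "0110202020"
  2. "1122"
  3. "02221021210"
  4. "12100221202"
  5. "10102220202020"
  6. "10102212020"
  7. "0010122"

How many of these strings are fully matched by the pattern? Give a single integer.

1 → match
2 → no match — must end with "20"
3 → no match — must end with "20"
4 → no match — must end with "20"
5 → match
6 → match
7 → no match — must end with "20"
Total matched: 3

3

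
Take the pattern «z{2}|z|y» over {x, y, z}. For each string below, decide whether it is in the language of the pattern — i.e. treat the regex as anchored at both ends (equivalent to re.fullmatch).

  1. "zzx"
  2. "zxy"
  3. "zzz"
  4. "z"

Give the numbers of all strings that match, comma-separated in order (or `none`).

4

1 → no match
2 → no match
3 → no match
4 → match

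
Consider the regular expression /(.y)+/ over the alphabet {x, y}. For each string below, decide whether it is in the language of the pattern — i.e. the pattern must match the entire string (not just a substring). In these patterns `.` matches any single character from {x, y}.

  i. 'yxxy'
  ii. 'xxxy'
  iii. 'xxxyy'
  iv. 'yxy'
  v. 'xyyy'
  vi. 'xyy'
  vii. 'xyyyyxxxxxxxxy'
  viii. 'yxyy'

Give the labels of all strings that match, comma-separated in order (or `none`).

i. 'yxxy' → no match
ii. 'xxxy' → no match
iii. 'xxxyy' → no match
iv. 'yxy' → no match
v. 'xyyy' → match
vi. 'xyy' → no match
vii → no match
viii. 'yxyy' → no match

v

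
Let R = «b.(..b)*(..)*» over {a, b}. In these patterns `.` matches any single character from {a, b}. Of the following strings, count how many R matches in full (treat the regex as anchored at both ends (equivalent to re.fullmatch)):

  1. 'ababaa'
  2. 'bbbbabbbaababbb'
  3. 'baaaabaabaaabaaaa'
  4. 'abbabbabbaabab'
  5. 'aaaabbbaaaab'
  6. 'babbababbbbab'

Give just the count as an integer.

1. 'ababaa' → no match — must start with 'b'
2 → no match
3 → no match
4 → no match — must start with 'b'
5. 'aaaabbbaaaab' → no match — must start with 'b'
6 → no match
Total matched: 0

0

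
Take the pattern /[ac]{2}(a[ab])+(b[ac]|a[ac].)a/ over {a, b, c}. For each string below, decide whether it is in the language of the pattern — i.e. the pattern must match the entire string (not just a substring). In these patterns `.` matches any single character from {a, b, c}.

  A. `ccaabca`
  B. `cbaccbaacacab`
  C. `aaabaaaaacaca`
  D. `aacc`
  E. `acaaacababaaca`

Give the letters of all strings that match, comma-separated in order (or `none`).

A → match
B → no match — must end with `a`
C → no match
D → no match — must end with `a`
E → no match

A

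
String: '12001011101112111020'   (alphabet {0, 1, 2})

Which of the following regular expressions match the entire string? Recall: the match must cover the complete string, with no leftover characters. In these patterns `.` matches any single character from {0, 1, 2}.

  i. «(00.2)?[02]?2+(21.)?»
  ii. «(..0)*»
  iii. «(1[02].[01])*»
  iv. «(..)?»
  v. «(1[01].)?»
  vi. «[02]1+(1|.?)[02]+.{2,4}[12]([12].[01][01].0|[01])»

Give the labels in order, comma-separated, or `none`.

iii

i → no match
ii → no match
iii → match
iv → no match
v → no match
vi → no match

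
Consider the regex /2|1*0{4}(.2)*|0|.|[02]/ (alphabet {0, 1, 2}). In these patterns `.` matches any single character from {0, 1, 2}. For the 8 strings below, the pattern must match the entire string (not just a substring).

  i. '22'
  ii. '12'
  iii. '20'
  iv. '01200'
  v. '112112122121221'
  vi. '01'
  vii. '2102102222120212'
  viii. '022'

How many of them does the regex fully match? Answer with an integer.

0

i. '22' → no match
ii. '12' → no match
iii. '20' → no match
iv. '01200' → no match
v → no match
vi. '01' → no match
vii → no match
viii. '022' → no match
Total matched: 0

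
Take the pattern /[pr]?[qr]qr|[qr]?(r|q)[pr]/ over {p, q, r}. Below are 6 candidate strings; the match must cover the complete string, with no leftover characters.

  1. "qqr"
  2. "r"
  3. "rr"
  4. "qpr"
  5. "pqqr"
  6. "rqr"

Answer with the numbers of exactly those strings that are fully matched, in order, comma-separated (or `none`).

1, 3, 5, 6

1 → match
2 → no match
3 → match
4 → no match
5 → match
6 → match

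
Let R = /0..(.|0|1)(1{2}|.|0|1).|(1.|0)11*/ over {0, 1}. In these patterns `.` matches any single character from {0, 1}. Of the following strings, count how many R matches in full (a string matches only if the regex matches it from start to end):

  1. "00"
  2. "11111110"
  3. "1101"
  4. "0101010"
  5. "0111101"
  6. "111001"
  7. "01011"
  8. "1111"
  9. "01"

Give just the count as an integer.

2

1. "00" → no match
2. "11111110" → no match
3. "1101" → no match
4. "0101010" → no match
5. "0111101" → no match
6. "111001" → no match
7. "01011" → no match
8. "1111" → match
9. "01" → match
Total matched: 2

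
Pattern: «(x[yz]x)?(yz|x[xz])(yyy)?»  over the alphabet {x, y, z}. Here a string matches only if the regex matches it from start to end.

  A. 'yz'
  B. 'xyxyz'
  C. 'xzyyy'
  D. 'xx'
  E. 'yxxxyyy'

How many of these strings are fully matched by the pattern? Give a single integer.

4

A → match
B → match
C → match
D → match
E → no match
Total matched: 4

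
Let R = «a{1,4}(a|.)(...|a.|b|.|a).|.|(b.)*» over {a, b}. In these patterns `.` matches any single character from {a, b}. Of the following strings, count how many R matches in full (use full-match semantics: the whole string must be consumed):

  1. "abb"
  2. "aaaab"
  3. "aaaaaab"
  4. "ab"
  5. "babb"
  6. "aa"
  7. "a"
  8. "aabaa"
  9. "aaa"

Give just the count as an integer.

1 → no match
2 → match
3 → match
4 → no match
5 → match
6 → no match
7 → match
8 → match
9 → no match
Total matched: 5

5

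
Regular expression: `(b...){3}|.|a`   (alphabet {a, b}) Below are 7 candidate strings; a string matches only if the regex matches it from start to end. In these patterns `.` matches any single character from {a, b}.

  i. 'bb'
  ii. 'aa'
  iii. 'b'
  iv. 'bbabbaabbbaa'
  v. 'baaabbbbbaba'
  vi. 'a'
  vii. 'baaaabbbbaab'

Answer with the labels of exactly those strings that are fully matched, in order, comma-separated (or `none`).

i → no match
ii → no match
iii → match
iv → match
v → match
vi → match
vii → no match

iii, iv, v, vi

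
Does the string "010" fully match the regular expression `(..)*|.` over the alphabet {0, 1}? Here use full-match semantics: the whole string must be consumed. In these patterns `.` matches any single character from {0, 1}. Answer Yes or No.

No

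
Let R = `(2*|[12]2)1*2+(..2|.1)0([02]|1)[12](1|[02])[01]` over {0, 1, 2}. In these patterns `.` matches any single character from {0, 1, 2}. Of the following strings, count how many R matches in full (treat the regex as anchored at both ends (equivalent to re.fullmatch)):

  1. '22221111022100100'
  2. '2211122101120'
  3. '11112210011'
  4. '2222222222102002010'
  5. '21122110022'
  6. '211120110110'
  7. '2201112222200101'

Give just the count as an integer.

1

1 → no match
2 → match
3 → no match
4 → no match
5 → no match
6 → no match
7 → no match
Total matched: 1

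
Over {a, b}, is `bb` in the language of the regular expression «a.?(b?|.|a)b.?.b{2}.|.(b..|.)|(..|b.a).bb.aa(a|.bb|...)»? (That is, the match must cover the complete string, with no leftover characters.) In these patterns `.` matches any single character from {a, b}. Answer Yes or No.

Yes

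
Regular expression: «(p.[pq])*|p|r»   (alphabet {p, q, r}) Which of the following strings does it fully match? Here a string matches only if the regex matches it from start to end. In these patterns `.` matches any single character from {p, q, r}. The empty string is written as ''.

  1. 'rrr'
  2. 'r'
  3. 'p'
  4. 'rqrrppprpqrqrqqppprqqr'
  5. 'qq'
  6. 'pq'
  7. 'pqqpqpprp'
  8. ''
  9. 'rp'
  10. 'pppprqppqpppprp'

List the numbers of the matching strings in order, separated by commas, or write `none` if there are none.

2, 3, 7, 8, 10

1 → no match
2 → match
3 → match
4 → no match
5 → no match
6 → no match
7 → match
8 → match
9 → no match
10 → match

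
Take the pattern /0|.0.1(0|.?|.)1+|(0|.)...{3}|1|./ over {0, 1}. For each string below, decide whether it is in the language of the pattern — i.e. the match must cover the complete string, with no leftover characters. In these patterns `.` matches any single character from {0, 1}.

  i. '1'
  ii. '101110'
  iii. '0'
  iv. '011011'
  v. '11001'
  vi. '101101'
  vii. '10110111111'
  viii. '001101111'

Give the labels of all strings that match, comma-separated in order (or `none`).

i → match
ii → match
iii → match
iv → match
v → no match
vi → match
vii → match
viii → match

i, ii, iii, iv, vi, vii, viii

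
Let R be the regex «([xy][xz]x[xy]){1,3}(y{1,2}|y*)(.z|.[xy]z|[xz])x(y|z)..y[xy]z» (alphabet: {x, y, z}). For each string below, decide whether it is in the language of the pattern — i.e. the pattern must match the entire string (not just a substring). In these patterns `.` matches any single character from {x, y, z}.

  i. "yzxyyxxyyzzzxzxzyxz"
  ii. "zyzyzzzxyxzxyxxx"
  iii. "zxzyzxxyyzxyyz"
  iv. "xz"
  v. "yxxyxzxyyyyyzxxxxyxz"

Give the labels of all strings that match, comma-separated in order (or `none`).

none

i → no match
ii → no match — must end with "z"
iii → no match
iv → no match
v → no match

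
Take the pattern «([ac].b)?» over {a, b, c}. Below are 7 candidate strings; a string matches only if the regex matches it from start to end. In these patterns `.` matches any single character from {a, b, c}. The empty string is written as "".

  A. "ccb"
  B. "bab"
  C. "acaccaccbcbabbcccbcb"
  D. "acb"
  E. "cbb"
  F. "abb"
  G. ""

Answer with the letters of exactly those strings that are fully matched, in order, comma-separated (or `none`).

A → match
B → no match
C → no match
D → match
E → match
F → match
G → match

A, D, E, F, G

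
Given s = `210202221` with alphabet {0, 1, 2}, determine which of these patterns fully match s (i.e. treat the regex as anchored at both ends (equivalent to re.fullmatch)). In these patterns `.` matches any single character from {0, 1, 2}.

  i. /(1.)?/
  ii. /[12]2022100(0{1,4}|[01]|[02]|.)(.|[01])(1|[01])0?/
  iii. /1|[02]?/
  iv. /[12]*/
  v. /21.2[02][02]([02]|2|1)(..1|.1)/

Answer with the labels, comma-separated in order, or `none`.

v

i → no match
ii → no match
iii → no match
iv → no match
v → match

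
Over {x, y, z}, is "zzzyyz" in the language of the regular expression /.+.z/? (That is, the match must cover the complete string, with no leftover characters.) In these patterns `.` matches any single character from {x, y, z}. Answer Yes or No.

Yes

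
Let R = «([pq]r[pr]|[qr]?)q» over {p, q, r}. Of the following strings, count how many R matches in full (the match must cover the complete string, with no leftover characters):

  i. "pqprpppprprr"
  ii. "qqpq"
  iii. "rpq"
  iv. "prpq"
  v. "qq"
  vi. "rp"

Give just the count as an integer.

i → no match — must end with "q"
ii → no match
iii → no match
iv → match
v → match
vi → no match — must end with "q"
Total matched: 2

2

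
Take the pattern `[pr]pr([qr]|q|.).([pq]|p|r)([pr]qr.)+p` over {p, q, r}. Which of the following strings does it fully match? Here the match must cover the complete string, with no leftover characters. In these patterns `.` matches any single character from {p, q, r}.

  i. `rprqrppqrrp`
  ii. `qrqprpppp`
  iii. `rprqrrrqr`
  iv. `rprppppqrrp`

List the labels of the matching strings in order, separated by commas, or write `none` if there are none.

i, iv

i → match
ii → no match
iii → no match — must end with `p`
iv → match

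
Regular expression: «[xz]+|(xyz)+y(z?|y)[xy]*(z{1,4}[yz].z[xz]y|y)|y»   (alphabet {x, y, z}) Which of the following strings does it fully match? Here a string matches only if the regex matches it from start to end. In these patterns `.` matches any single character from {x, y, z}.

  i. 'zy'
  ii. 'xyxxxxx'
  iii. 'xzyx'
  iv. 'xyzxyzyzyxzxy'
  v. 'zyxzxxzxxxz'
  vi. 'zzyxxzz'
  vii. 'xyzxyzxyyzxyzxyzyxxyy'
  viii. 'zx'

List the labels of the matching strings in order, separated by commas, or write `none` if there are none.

i → no match
ii → no match
iii → no match
iv → match
v → no match
vi → no match
vii → no match
viii → match

iv, viii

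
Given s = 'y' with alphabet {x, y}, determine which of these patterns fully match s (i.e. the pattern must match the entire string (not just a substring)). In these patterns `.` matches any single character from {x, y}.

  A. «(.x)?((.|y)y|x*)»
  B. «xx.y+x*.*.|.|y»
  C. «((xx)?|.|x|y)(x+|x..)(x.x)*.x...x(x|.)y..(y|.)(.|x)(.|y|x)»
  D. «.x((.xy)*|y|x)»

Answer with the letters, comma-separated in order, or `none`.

B

A → no match
B → match
C → no match
D → no match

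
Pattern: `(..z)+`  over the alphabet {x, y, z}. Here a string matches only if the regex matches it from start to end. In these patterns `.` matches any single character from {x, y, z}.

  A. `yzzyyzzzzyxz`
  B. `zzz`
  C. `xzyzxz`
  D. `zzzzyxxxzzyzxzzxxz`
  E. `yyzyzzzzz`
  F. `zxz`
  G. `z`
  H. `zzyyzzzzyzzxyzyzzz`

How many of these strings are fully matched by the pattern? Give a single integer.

4

A → match
B → match
C → no match
D → no match
E → match
F → match
G → no match
H → no match
Total matched: 4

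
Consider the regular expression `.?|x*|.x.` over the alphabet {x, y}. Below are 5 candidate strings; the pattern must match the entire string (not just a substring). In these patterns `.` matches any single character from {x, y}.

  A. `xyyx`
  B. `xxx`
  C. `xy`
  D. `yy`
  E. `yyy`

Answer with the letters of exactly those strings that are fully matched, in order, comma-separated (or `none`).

A → no match
B → match
C → no match
D → no match
E → no match

B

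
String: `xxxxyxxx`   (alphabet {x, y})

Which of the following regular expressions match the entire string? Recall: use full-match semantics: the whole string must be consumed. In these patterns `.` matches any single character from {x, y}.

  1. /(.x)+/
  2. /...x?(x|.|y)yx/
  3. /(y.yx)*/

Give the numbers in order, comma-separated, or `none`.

1

1 → match
2 → no match — must end with `yx`
3 → no match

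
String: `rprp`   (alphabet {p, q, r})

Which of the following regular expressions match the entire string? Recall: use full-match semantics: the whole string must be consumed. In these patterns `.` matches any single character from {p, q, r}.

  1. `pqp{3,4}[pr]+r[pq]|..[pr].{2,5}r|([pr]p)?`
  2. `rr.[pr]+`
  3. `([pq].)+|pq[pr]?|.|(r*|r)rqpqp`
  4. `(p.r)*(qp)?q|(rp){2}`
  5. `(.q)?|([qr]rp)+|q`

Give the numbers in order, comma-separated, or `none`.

1 → no match
2 → no match — must start with `rr`
3 → no match
4 → match
5 → no match

4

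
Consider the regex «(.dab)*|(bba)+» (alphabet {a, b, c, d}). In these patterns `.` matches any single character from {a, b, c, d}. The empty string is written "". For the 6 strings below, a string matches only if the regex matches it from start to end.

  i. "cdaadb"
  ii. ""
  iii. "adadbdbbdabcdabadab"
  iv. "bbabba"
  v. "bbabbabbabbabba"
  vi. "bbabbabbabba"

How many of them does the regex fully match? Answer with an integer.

4

i → no match
ii → match
iii → no match
iv → match
v → match
vi → match
Total matched: 4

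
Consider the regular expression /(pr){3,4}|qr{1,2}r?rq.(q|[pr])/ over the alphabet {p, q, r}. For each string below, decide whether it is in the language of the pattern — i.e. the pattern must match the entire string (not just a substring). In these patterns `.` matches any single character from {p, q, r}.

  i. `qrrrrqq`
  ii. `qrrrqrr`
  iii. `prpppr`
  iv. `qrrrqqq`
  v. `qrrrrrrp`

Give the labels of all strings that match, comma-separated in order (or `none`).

i. `qrrrrqq` → no match
ii. `qrrrqrr` → match
iii. `prpppr` → no match
iv. `qrrrqqq` → match
v. `qrrrrrrp` → no match

ii, iv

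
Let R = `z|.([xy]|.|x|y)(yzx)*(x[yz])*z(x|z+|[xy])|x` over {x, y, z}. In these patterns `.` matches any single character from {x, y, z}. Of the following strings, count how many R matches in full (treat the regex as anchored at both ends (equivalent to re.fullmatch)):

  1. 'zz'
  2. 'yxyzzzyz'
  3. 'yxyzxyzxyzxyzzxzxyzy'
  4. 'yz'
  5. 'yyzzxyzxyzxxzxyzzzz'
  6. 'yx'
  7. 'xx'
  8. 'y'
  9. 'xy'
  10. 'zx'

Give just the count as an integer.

0

1. 'zz' → no match
2. 'yxyzzzyz' → no match
3 → no match
4. 'yz' → no match
5 → no match
6. 'yx' → no match
7. 'xx' → no match
8. 'y' → no match
9. 'xy' → no match
10. 'zx' → no match
Total matched: 0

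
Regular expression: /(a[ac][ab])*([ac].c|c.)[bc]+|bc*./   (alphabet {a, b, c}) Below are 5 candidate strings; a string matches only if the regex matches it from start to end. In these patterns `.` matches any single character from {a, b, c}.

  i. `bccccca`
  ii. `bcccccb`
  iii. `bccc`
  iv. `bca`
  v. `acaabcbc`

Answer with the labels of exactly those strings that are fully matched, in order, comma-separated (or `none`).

i. `bccccca` → match
ii. `bcccccb` → match
iii. `bccc` → match
iv. `bca` → match
v. `acaabcbc` → match

i, ii, iii, iv, v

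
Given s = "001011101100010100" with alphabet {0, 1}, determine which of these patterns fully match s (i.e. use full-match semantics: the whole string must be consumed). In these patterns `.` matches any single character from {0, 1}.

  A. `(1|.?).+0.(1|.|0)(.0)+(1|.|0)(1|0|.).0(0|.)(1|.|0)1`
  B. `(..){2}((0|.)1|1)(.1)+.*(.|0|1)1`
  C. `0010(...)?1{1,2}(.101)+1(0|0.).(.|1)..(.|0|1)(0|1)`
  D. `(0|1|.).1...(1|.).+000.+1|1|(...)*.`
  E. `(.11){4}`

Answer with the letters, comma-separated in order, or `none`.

C

A → no match — must end with "1"
B → no match — must end with "1"
C → match
D → no match
E → no match — must end with "11"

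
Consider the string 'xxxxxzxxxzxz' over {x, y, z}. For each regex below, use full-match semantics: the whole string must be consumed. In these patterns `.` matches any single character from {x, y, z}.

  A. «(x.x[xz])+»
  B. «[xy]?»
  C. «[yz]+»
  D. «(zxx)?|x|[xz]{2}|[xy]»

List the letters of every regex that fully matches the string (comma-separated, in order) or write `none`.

A → match
B → no match
C → no match
D → no match

A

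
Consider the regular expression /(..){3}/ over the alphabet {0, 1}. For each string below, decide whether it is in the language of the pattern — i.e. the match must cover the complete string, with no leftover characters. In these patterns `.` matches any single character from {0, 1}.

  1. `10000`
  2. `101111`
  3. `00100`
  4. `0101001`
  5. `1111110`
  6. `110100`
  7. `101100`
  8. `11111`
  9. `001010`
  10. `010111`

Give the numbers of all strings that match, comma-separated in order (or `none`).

1 → no match
2 → match
3 → no match
4 → no match
5 → no match
6 → match
7 → match
8 → no match
9 → match
10 → match

2, 6, 7, 9, 10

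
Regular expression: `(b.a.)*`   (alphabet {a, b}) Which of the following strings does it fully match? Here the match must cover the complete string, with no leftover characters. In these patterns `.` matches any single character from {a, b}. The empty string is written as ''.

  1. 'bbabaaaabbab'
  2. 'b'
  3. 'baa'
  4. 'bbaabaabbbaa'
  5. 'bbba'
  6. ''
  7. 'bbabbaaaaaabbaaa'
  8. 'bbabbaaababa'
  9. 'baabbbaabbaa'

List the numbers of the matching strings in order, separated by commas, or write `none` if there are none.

1 → no match
2 → no match
3 → no match
4 → match
5 → no match
6 → match
7 → no match
8 → no match
9 → match

4, 6, 9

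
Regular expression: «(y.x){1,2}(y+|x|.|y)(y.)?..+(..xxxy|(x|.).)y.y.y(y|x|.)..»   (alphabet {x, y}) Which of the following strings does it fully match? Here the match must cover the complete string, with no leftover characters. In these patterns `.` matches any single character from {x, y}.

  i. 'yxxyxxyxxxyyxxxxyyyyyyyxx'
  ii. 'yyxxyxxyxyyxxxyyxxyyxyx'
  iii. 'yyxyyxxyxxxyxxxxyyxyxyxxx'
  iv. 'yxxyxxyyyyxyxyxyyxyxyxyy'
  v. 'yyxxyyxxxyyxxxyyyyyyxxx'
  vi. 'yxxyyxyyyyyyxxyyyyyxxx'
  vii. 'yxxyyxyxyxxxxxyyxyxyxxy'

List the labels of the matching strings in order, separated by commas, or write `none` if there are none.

i, iii, iv, v, vi, vii

i → match
ii → no match
iii → match
iv → match
v → match
vi → match
vii → match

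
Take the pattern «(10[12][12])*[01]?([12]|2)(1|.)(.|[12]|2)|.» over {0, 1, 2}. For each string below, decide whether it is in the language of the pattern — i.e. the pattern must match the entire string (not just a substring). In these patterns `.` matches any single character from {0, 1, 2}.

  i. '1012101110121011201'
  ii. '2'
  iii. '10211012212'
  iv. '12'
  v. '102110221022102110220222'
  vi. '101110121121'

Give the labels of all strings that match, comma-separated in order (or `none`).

i, ii, iii, v, vi

i → match
ii → match
iii → match
iv → no match
v → match
vi → match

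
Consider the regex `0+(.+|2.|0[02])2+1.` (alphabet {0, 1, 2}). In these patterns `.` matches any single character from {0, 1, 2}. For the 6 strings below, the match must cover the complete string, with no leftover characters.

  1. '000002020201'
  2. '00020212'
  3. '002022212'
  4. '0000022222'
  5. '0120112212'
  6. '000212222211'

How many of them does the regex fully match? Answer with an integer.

1 → no match
2 → match
3 → match
4 → no match
5 → match
6 → match
Total matched: 4

4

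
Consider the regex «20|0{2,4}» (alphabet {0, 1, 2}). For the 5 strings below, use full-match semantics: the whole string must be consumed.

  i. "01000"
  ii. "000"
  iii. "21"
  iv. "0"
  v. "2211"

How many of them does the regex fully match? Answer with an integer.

i → no match
ii → match
iii → no match
iv → no match
v → no match
Total matched: 1

1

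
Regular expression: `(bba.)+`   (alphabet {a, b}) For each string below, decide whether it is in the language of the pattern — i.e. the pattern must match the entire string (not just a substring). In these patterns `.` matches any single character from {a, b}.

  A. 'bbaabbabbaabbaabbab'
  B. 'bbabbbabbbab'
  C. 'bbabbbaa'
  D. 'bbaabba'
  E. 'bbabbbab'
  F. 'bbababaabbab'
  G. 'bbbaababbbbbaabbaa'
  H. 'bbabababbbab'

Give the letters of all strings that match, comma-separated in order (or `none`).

B, C, E

A → no match
B → match
C → match
D → no match
E → match
F → no match
G → no match — must start with 'bba'
H → no match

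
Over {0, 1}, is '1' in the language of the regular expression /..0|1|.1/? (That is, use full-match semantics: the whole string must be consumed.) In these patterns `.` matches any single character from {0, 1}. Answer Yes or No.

Yes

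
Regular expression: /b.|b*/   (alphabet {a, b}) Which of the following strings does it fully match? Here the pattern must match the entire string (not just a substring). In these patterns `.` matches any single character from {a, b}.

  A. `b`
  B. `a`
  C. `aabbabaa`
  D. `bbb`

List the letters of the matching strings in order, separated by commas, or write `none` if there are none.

A, D

A → match
B → no match
C → no match
D → match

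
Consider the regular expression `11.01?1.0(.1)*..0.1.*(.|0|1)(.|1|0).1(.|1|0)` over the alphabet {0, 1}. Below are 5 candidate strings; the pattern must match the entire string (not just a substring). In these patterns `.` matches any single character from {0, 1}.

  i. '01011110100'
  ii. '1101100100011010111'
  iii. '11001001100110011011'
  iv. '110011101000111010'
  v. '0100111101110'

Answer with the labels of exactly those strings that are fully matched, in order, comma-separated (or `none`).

iii, iv

i → no match — must start with '11'
ii → no match
iii → match
iv → match
v → no match — must start with '11'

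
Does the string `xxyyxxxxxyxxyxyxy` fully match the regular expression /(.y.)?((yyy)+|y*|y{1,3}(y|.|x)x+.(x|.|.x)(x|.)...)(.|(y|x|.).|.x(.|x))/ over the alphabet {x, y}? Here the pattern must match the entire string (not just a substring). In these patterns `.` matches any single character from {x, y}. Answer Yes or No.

No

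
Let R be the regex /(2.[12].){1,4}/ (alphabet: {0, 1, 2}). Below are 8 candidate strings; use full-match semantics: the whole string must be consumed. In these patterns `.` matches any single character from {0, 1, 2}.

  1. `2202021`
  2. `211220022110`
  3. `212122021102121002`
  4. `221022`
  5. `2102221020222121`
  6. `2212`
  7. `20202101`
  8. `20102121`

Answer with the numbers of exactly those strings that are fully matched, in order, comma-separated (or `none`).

6, 8

1. `2202021` → no match
2. `211220022110` → no match
3 → no match
4. `221022` → no match
5 → no match
6. `2212` → match
7. `20202101` → no match
8. `20102121` → match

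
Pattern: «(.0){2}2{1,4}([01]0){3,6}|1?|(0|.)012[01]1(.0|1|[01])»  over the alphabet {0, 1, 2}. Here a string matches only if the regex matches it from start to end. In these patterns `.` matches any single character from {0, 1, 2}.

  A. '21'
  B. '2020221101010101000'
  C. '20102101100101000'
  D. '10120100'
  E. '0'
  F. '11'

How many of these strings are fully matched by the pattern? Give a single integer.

A → no match
B → no match
C → no match
D → match
E → no match
F → no match
Total matched: 1

1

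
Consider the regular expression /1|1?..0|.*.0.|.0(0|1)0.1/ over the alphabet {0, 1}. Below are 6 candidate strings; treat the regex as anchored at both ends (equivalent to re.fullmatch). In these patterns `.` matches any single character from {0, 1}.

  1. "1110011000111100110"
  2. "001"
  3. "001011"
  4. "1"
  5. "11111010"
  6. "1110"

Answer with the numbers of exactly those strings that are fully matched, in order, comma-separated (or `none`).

2, 3, 4, 6

1 → no match
2 → match
3 → match
4 → match
5 → no match
6 → match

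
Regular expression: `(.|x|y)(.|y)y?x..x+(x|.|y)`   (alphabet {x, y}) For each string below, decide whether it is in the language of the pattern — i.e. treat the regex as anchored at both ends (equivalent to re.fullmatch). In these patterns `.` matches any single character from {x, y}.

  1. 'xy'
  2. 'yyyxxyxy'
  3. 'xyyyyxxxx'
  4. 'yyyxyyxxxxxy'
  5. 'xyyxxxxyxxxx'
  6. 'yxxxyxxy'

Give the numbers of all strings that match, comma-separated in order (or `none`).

1. 'xy' → no match
2. 'yyyxxyxy' → match
3. 'xyyyyxxxx' → no match
4. 'yyyxyyxxxxxy' → match
5. 'xyyxxxxyxxxx' → no match
6. 'yxxxyxxy' → match

2, 4, 6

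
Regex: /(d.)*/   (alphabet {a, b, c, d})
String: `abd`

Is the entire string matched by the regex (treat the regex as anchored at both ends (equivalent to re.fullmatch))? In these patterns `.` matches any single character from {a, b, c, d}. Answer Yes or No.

No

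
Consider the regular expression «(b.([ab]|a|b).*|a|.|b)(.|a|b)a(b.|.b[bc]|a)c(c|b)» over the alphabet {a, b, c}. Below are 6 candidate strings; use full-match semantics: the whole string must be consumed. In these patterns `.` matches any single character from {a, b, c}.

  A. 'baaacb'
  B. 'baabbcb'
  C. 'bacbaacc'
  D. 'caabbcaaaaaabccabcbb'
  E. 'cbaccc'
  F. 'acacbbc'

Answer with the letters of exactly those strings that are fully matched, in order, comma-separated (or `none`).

A → match
B → match
C → no match
D → no match
E → no match
F → no match

A, B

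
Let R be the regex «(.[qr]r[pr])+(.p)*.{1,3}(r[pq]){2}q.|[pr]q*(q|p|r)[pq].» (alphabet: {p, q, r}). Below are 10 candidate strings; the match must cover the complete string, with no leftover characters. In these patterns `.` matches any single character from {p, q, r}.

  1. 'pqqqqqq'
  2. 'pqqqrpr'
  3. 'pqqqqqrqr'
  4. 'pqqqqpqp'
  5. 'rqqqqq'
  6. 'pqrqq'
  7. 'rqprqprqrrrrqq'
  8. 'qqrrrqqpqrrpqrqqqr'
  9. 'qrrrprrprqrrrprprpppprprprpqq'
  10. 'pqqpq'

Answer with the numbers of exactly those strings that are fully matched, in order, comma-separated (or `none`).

1. 'pqqqqqq' → match
2. 'pqqqrpr' → match
3. 'pqqqqqrqr' → match
4. 'pqqqqpqp' → match
5. 'rqqqqq' → match
6. 'pqrqq' → match
7 → no match
8 → no match
9 → match
10. 'pqqpq' → match

1, 2, 3, 4, 5, 6, 9, 10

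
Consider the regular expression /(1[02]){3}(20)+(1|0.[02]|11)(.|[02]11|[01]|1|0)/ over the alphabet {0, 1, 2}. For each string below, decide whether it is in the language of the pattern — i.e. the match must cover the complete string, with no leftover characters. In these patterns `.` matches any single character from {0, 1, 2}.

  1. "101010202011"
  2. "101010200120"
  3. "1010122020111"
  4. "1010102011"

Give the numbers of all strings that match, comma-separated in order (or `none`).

1 → match
2 → match
3 → match
4 → match

1, 2, 3, 4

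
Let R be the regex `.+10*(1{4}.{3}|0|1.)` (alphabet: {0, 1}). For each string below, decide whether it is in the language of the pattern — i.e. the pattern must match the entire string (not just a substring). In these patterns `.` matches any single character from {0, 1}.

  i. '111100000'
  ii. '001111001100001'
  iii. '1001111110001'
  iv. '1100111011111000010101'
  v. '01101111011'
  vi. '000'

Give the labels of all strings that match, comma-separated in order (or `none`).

i, v

i → match
ii → no match
iii → no match
iv → no match
v → match
vi → no match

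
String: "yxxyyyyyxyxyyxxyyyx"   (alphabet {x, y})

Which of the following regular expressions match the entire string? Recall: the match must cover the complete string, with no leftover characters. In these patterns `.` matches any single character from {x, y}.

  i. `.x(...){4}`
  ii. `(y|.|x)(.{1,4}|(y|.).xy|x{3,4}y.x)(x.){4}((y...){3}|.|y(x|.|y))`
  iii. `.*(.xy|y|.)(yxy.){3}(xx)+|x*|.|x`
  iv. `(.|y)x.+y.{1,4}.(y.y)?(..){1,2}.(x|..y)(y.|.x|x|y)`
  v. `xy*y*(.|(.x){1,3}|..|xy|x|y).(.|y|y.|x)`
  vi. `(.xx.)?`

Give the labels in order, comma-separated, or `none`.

i → no match
ii → no match
iii → no match
iv → match
v → no match — must start with "x"
vi → no match

iv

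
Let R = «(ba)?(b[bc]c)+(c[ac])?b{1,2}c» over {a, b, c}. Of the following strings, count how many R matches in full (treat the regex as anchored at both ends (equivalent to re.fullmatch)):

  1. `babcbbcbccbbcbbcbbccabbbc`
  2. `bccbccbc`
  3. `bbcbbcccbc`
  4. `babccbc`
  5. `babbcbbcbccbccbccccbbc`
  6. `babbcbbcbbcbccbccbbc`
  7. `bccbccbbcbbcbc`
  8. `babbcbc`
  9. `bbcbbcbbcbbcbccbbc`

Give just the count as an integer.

8

1 → no match
2 → match
3 → match
4 → match
5 → match
6 → match
7 → match
8 → match
9 → match
Total matched: 8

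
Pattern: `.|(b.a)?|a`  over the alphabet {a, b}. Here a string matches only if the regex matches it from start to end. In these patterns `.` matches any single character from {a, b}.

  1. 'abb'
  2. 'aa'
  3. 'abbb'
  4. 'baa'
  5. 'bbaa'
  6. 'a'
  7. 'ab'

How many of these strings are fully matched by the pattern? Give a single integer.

2

1 → no match
2 → no match
3 → no match
4 → match
5 → no match
6 → match
7 → no match
Total matched: 2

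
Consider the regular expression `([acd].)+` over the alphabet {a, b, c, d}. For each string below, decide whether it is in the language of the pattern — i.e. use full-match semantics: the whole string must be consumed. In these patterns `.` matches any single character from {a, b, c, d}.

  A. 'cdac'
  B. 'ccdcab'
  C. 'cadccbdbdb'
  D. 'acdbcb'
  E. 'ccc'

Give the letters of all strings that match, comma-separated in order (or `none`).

A → match
B → match
C → match
D → match
E → no match

A, B, C, D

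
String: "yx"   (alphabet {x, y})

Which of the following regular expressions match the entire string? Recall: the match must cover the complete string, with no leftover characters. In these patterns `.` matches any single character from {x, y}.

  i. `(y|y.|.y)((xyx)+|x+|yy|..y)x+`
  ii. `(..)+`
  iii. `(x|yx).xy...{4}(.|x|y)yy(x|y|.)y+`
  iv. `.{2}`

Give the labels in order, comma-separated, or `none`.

i → no match
ii → match
iii → no match — must end with "y"
iv → match

ii, iv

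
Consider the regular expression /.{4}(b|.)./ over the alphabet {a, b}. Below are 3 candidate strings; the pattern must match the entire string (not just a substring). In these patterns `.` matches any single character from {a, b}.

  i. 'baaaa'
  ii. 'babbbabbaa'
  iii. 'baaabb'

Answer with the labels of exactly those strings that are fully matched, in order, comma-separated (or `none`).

i. 'baaaa' → no match
ii. 'babbbabbaa' → no match
iii. 'baaabb' → match

iii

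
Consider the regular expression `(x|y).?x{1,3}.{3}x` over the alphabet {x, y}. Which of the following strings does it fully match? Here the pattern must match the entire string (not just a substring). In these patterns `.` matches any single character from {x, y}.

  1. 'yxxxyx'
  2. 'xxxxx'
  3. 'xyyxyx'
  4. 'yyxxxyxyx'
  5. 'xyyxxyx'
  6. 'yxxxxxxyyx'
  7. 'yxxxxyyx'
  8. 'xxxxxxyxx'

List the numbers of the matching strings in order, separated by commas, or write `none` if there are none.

1, 4, 7, 8

1. 'yxxxyx' → match
2. 'xxxxx' → no match
3. 'xyyxyx' → no match
4. 'yyxxxyxyx' → match
5. 'xyyxxyx' → no match
6. 'yxxxxxxyyx' → no match
7. 'yxxxxyyx' → match
8. 'xxxxxxyxx' → match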